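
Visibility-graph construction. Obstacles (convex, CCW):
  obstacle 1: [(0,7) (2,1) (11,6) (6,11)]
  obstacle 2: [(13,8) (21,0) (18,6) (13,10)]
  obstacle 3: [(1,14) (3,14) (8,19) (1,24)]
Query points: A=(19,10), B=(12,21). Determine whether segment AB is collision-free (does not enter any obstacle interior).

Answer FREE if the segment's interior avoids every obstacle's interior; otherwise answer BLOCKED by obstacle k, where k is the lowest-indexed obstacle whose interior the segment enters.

FREE

Obstacle 1 [(0,7) (2,1) (11,6) (6,11)]:
  edge (0,7)–(2,1): clear
  edge (2,1)–(11,6): clear
  edge (11,6)–(6,11): clear
  edge (6,11)–(0,7): clear
  midpoint (31/2,31/2) outside
  → clear
Obstacle 2 [(13,8) (21,0) (18,6) (13,10)]:
  edge (13,8)–(21,0): clear
  edge (21,0)–(18,6): clear
  edge (18,6)–(13,10): clear
  edge (13,10)–(13,8): clear
  midpoint (31/2,31/2) outside
  → clear
Obstacle 3 [(1,14) (3,14) (8,19) (1,24)]:
  edge (1,14)–(3,14): clear
  edge (3,14)–(8,19): clear
  edge (8,19)–(1,24): clear
  edge (1,24)–(1,14): clear
  midpoint (31/2,31/2) outside
  → clear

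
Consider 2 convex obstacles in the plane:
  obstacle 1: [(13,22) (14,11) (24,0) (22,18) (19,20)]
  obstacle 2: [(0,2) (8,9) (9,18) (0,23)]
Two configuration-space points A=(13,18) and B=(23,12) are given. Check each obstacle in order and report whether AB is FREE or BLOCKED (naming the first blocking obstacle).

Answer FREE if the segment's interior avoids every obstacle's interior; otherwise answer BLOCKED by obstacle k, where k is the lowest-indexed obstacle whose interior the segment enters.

BLOCKED by obstacle 1

Obstacle 1 [(13,22) (14,11) (24,0) (22,18) (19,20)]:
  edge (13,22)–(14,11): crosses AB
  edge (14,11)–(24,0): clear
  edge (24,0)–(22,18): crosses AB
  edge (22,18)–(19,20): clear
  edge (19,20)–(13,22): clear
  → BLOCKED
Obstacle 2 [(0,2) (8,9) (9,18) (0,23)]:
  edge (0,2)–(8,9): clear
  edge (8,9)–(9,18): clear
  edge (9,18)–(0,23): clear
  edge (0,23)–(0,2): clear
  midpoint (18,15) outside
  → clear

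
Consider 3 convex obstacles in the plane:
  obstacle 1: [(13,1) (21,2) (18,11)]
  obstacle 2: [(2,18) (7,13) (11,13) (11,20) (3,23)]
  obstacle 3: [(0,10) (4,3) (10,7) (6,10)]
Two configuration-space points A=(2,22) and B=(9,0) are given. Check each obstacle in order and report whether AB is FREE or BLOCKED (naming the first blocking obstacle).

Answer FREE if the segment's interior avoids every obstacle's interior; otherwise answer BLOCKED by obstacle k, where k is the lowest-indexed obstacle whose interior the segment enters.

BLOCKED by obstacle 2

Obstacle 1 [(13,1) (21,2) (18,11)]:
  edge (13,1)–(21,2): clear
  edge (21,2)–(18,11): clear
  edge (18,11)–(13,1): clear
  midpoint (11/2,11) outside
  → clear
Obstacle 2 [(2,18) (7,13) (11,13) (11,20) (3,23)]:
  edge (2,18)–(7,13): crosses AB
  edge (7,13)–(11,13): clear
  edge (11,13)–(11,20): clear
  edge (11,20)–(3,23): clear
  edge (3,23)–(2,18): crosses AB
  → BLOCKED
Obstacle 3 [(0,10) (4,3) (10,7) (6,10)]:
  edge (0,10)–(4,3): clear
  edge (4,3)–(10,7): crosses AB
  edge (10,7)–(6,10): clear
  edge (6,10)–(0,10): crosses AB
  → BLOCKED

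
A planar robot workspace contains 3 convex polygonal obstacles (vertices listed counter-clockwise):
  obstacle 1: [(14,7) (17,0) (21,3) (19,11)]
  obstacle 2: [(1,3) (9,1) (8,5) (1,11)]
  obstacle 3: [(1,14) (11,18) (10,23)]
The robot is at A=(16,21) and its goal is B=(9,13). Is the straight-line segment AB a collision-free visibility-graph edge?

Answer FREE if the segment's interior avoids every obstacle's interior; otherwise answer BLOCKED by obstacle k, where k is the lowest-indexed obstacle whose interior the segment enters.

Obstacle 1 [(14,7) (17,0) (21,3) (19,11)]:
  edge (14,7)–(17,0): clear
  edge (17,0)–(21,3): clear
  edge (21,3)–(19,11): clear
  edge (19,11)–(14,7): clear
  midpoint (25/2,17) outside
  → clear
Obstacle 2 [(1,3) (9,1) (8,5) (1,11)]:
  edge (1,3)–(9,1): clear
  edge (9,1)–(8,5): clear
  edge (8,5)–(1,11): clear
  edge (1,11)–(1,3): clear
  midpoint (25/2,17) outside
  → clear
Obstacle 3 [(1,14) (11,18) (10,23)]:
  edge (1,14)–(11,18): clear
  edge (11,18)–(10,23): clear
  edge (10,23)–(1,14): clear
  midpoint (25/2,17) outside
  → clear

FREE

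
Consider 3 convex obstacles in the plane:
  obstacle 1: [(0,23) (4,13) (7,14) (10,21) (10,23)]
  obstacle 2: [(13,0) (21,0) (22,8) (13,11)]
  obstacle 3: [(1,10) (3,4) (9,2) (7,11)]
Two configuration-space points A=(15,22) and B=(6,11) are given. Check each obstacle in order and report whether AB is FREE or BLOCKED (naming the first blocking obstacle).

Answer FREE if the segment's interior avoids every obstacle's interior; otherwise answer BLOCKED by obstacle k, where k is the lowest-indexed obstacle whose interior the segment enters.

Obstacle 1 [(0,23) (4,13) (7,14) (10,21) (10,23)]:
  edge (0,23)–(4,13): clear
  edge (4,13)–(7,14): clear
  edge (7,14)–(10,21): clear
  edge (10,21)–(10,23): clear
  edge (10,23)–(0,23): clear
  midpoint (21/2,33/2) outside
  → clear
Obstacle 2 [(13,0) (21,0) (22,8) (13,11)]:
  edge (13,0)–(21,0): clear
  edge (21,0)–(22,8): clear
  edge (22,8)–(13,11): clear
  edge (13,11)–(13,0): clear
  midpoint (21/2,33/2) outside
  → clear
Obstacle 3 [(1,10) (3,4) (9,2) (7,11)]:
  edge (1,10)–(3,4): clear
  edge (3,4)–(9,2): clear
  edge (9,2)–(7,11): clear
  edge (7,11)–(1,10): clear
  midpoint (21/2,33/2) outside
  → clear

FREE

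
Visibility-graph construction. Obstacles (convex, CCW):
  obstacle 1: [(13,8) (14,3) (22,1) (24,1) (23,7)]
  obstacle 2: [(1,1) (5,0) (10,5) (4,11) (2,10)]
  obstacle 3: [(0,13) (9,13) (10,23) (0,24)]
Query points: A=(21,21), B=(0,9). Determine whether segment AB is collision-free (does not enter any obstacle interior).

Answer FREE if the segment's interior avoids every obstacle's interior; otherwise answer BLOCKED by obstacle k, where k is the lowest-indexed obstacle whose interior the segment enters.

Obstacle 1 [(13,8) (14,3) (22,1) (24,1) (23,7)]:
  edge (13,8)–(14,3): clear
  edge (14,3)–(22,1): clear
  edge (22,1)–(24,1): clear
  edge (24,1)–(23,7): clear
  edge (23,7)–(13,8): clear
  midpoint (21/2,15) outside
  → clear
Obstacle 2 [(1,1) (5,0) (10,5) (4,11) (2,10)]:
  edge (1,1)–(5,0): clear
  edge (5,0)–(10,5): clear
  edge (10,5)–(4,11): clear
  edge (4,11)–(2,10): clear
  edge (2,10)–(1,1): clear
  midpoint (21/2,15) outside
  → clear
Obstacle 3 [(0,13) (9,13) (10,23) (0,24)]:
  edge (0,13)–(9,13): crosses AB
  edge (9,13)–(10,23): crosses AB
  edge (10,23)–(0,24): clear
  edge (0,24)–(0,13): clear
  → BLOCKED

BLOCKED by obstacle 3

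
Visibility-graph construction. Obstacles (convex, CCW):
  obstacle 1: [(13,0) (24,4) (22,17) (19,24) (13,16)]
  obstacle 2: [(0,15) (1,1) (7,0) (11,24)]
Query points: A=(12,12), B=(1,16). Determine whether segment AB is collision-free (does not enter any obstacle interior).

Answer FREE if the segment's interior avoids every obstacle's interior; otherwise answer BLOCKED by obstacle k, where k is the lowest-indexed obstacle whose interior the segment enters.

Obstacle 1 [(13,0) (24,4) (22,17) (19,24) (13,16)]:
  edge (13,0)–(24,4): clear
  edge (24,4)–(22,17): clear
  edge (22,17)–(19,24): clear
  edge (19,24)–(13,16): clear
  edge (13,16)–(13,0): clear
  midpoint (13/2,14) outside
  → clear
Obstacle 2 [(0,15) (1,1) (7,0) (11,24)]:
  edge (0,15)–(1,1): clear
  edge (1,1)–(7,0): clear
  edge (7,0)–(11,24): crosses AB
  edge (11,24)–(0,15): crosses AB
  → BLOCKED

BLOCKED by obstacle 2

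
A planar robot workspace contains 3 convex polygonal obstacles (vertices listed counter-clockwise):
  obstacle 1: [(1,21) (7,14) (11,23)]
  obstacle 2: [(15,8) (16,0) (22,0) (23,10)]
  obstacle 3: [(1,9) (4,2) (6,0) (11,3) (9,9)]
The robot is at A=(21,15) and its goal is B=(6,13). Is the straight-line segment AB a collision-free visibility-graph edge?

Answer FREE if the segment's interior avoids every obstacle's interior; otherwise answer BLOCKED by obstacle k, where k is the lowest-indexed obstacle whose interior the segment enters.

FREE

Obstacle 1 [(1,21) (7,14) (11,23)]:
  edge (1,21)–(7,14): clear
  edge (7,14)–(11,23): clear
  edge (11,23)–(1,21): clear
  midpoint (27/2,14) outside
  → clear
Obstacle 2 [(15,8) (16,0) (22,0) (23,10)]:
  edge (15,8)–(16,0): clear
  edge (16,0)–(22,0): clear
  edge (22,0)–(23,10): clear
  edge (23,10)–(15,8): clear
  midpoint (27/2,14) outside
  → clear
Obstacle 3 [(1,9) (4,2) (6,0) (11,3) (9,9)]:
  edge (1,9)–(4,2): clear
  edge (4,2)–(6,0): clear
  edge (6,0)–(11,3): clear
  edge (11,3)–(9,9): clear
  edge (9,9)–(1,9): clear
  midpoint (27/2,14) outside
  → clear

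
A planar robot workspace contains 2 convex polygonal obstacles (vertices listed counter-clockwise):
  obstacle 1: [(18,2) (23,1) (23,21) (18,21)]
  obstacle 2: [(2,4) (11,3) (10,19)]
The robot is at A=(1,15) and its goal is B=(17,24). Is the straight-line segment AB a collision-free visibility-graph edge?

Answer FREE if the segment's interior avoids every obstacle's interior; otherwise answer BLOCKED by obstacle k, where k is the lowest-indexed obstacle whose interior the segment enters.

FREE

Obstacle 1 [(18,2) (23,1) (23,21) (18,21)]:
  edge (18,2)–(23,1): clear
  edge (23,1)–(23,21): clear
  edge (23,21)–(18,21): clear
  edge (18,21)–(18,2): clear
  midpoint (9,39/2) outside
  → clear
Obstacle 2 [(2,4) (11,3) (10,19)]:
  edge (2,4)–(11,3): clear
  edge (11,3)–(10,19): clear
  edge (10,19)–(2,4): clear
  midpoint (9,39/2) outside
  → clear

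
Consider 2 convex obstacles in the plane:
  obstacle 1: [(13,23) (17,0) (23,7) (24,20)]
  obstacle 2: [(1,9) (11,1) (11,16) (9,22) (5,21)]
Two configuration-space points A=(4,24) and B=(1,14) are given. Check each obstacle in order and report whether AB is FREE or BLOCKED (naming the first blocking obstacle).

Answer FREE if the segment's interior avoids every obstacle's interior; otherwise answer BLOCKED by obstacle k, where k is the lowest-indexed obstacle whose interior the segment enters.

FREE

Obstacle 1 [(13,23) (17,0) (23,7) (24,20)]:
  edge (13,23)–(17,0): clear
  edge (17,0)–(23,7): clear
  edge (23,7)–(24,20): clear
  edge (24,20)–(13,23): clear
  midpoint (5/2,19) outside
  → clear
Obstacle 2 [(1,9) (11,1) (11,16) (9,22) (5,21)]:
  edge (1,9)–(11,1): clear
  edge (11,1)–(11,16): clear
  edge (11,16)–(9,22): clear
  edge (9,22)–(5,21): clear
  edge (5,21)–(1,9): clear
  midpoint (5/2,19) outside
  → clear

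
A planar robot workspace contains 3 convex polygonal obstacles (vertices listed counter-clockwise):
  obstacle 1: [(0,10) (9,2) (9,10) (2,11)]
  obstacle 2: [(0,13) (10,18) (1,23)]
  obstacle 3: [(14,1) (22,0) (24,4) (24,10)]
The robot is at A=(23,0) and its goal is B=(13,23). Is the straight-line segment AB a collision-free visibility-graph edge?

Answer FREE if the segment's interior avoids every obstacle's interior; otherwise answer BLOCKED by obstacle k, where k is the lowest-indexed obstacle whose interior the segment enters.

BLOCKED by obstacle 3

Obstacle 1 [(0,10) (9,2) (9,10) (2,11)]:
  edge (0,10)–(9,2): clear
  edge (9,2)–(9,10): clear
  edge (9,10)–(2,11): clear
  edge (2,11)–(0,10): clear
  midpoint (18,23/2) outside
  → clear
Obstacle 2 [(0,13) (10,18) (1,23)]:
  edge (0,13)–(10,18): clear
  edge (10,18)–(1,23): clear
  edge (1,23)–(0,13): clear
  midpoint (18,23/2) outside
  → clear
Obstacle 3 [(14,1) (22,0) (24,4) (24,10)]:
  edge (14,1)–(22,0): clear
  edge (22,0)–(24,4): crosses AB
  edge (24,4)–(24,10): clear
  edge (24,10)–(14,1): crosses AB
  → BLOCKED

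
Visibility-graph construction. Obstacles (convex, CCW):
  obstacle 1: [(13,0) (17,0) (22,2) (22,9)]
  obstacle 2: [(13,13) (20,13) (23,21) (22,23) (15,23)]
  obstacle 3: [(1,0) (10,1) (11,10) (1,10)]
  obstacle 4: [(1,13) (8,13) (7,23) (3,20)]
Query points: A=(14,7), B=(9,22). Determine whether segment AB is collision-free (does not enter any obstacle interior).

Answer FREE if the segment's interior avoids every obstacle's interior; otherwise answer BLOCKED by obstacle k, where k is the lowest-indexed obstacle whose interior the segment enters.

FREE

Obstacle 1 [(13,0) (17,0) (22,2) (22,9)]:
  edge (13,0)–(17,0): clear
  edge (17,0)–(22,2): clear
  edge (22,2)–(22,9): clear
  edge (22,9)–(13,0): clear
  midpoint (23/2,29/2) outside
  → clear
Obstacle 2 [(13,13) (20,13) (23,21) (22,23) (15,23)]:
  edge (13,13)–(20,13): clear
  edge (20,13)–(23,21): clear
  edge (23,21)–(22,23): clear
  edge (22,23)–(15,23): clear
  edge (15,23)–(13,13): clear
  midpoint (23/2,29/2) outside
  → clear
Obstacle 3 [(1,0) (10,1) (11,10) (1,10)]:
  edge (1,0)–(10,1): clear
  edge (10,1)–(11,10): clear
  edge (11,10)–(1,10): clear
  edge (1,10)–(1,0): clear
  midpoint (23/2,29/2) outside
  → clear
Obstacle 4 [(1,13) (8,13) (7,23) (3,20)]:
  edge (1,13)–(8,13): clear
  edge (8,13)–(7,23): clear
  edge (7,23)–(3,20): clear
  edge (3,20)–(1,13): clear
  midpoint (23/2,29/2) outside
  → clear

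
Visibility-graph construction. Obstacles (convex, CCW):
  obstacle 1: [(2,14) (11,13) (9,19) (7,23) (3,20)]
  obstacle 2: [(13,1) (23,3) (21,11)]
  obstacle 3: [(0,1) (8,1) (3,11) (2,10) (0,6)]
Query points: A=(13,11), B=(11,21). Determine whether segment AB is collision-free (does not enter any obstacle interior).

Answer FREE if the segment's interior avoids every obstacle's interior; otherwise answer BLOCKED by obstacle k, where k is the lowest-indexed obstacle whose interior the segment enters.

FREE

Obstacle 1 [(2,14) (11,13) (9,19) (7,23) (3,20)]:
  edge (2,14)–(11,13): clear
  edge (11,13)–(9,19): clear
  edge (9,19)–(7,23): clear
  edge (7,23)–(3,20): clear
  edge (3,20)–(2,14): clear
  midpoint (12,16) outside
  → clear
Obstacle 2 [(13,1) (23,3) (21,11)]:
  edge (13,1)–(23,3): clear
  edge (23,3)–(21,11): clear
  edge (21,11)–(13,1): clear
  midpoint (12,16) outside
  → clear
Obstacle 3 [(0,1) (8,1) (3,11) (2,10) (0,6)]:
  edge (0,1)–(8,1): clear
  edge (8,1)–(3,11): clear
  edge (3,11)–(2,10): clear
  edge (2,10)–(0,6): clear
  edge (0,6)–(0,1): clear
  midpoint (12,16) outside
  → clear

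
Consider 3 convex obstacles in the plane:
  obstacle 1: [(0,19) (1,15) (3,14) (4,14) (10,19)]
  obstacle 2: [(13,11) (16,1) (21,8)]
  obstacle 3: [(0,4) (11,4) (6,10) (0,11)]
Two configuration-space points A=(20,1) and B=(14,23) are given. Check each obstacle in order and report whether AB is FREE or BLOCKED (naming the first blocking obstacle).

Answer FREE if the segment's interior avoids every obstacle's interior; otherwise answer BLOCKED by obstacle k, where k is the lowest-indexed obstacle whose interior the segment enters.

Obstacle 1 [(0,19) (1,15) (3,14) (4,14) (10,19)]:
  edge (0,19)–(1,15): clear
  edge (1,15)–(3,14): clear
  edge (3,14)–(4,14): clear
  edge (4,14)–(10,19): clear
  edge (10,19)–(0,19): clear
  midpoint (17,12) outside
  → clear
Obstacle 2 [(13,11) (16,1) (21,8)]:
  edge (13,11)–(16,1): clear
  edge (16,1)–(21,8): crosses AB
  edge (21,8)–(13,11): crosses AB
  → BLOCKED
Obstacle 3 [(0,4) (11,4) (6,10) (0,11)]:
  edge (0,4)–(11,4): clear
  edge (11,4)–(6,10): clear
  edge (6,10)–(0,11): clear
  edge (0,11)–(0,4): clear
  midpoint (17,12) outside
  → clear

BLOCKED by obstacle 2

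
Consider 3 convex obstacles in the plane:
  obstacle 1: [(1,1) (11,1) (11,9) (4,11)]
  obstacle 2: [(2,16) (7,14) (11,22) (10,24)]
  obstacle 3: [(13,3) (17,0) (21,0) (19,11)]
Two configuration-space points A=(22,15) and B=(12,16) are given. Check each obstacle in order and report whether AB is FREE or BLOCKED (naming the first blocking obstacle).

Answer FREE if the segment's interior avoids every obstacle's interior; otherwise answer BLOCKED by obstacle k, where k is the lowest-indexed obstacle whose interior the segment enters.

Obstacle 1 [(1,1) (11,1) (11,9) (4,11)]:
  edge (1,1)–(11,1): clear
  edge (11,1)–(11,9): clear
  edge (11,9)–(4,11): clear
  edge (4,11)–(1,1): clear
  midpoint (17,31/2) outside
  → clear
Obstacle 2 [(2,16) (7,14) (11,22) (10,24)]:
  edge (2,16)–(7,14): clear
  edge (7,14)–(11,22): clear
  edge (11,22)–(10,24): clear
  edge (10,24)–(2,16): clear
  midpoint (17,31/2) outside
  → clear
Obstacle 3 [(13,3) (17,0) (21,0) (19,11)]:
  edge (13,3)–(17,0): clear
  edge (17,0)–(21,0): clear
  edge (21,0)–(19,11): clear
  edge (19,11)–(13,3): clear
  midpoint (17,31/2) outside
  → clear

FREE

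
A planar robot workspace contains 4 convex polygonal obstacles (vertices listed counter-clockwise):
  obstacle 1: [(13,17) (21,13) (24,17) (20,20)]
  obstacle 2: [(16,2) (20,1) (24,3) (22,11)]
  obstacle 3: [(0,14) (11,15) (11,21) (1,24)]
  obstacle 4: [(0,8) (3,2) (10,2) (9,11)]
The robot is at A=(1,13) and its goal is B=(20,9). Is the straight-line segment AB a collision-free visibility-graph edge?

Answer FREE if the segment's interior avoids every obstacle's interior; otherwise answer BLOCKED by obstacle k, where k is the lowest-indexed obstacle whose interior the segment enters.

FREE

Obstacle 1 [(13,17) (21,13) (24,17) (20,20)]:
  edge (13,17)–(21,13): clear
  edge (21,13)–(24,17): clear
  edge (24,17)–(20,20): clear
  edge (20,20)–(13,17): clear
  midpoint (21/2,11) outside
  → clear
Obstacle 2 [(16,2) (20,1) (24,3) (22,11)]:
  edge (16,2)–(20,1): clear
  edge (20,1)–(24,3): clear
  edge (24,3)–(22,11): clear
  edge (22,11)–(16,2): clear
  midpoint (21/2,11) outside
  → clear
Obstacle 3 [(0,14) (11,15) (11,21) (1,24)]:
  edge (0,14)–(11,15): clear
  edge (11,15)–(11,21): clear
  edge (11,21)–(1,24): clear
  edge (1,24)–(0,14): clear
  midpoint (21/2,11) outside
  → clear
Obstacle 4 [(0,8) (3,2) (10,2) (9,11)]:
  edge (0,8)–(3,2): clear
  edge (3,2)–(10,2): clear
  edge (10,2)–(9,11): clear
  edge (9,11)–(0,8): clear
  midpoint (21/2,11) outside
  → clear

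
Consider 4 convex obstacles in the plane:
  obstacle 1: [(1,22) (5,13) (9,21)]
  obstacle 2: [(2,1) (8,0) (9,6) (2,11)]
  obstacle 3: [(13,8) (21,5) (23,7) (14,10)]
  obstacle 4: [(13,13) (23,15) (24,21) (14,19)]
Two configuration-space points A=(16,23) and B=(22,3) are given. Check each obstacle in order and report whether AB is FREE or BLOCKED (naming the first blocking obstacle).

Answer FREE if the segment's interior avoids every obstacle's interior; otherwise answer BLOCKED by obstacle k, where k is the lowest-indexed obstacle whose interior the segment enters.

BLOCKED by obstacle 3

Obstacle 1 [(1,22) (5,13) (9,21)]:
  edge (1,22)–(5,13): clear
  edge (5,13)–(9,21): clear
  edge (9,21)–(1,22): clear
  midpoint (19,13) outside
  → clear
Obstacle 2 [(2,1) (8,0) (9,6) (2,11)]:
  edge (2,1)–(8,0): clear
  edge (8,0)–(9,6): clear
  edge (9,6)–(2,11): clear
  edge (2,11)–(2,1): clear
  midpoint (19,13) outside
  → clear
Obstacle 3 [(13,8) (21,5) (23,7) (14,10)]:
  edge (13,8)–(21,5): clear
  edge (21,5)–(23,7): crosses AB
  edge (23,7)–(14,10): crosses AB
  edge (14,10)–(13,8): clear
  → BLOCKED
Obstacle 4 [(13,13) (23,15) (24,21) (14,19)]:
  edge (13,13)–(23,15): crosses AB
  edge (23,15)–(24,21): clear
  edge (24,21)–(14,19): crosses AB
  edge (14,19)–(13,13): clear
  → BLOCKED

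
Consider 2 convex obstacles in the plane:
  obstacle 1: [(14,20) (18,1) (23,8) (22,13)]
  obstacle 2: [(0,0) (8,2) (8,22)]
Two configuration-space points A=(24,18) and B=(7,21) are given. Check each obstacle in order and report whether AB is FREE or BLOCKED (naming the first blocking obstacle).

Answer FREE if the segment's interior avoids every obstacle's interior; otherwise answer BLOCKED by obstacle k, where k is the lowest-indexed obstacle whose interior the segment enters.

Obstacle 1 [(14,20) (18,1) (23,8) (22,13)]:
  edge (14,20)–(18,1): crosses AB
  edge (18,1)–(23,8): clear
  edge (23,8)–(22,13): clear
  edge (22,13)–(14,20): crosses AB
  → BLOCKED
Obstacle 2 [(0,0) (8,2) (8,22)]:
  edge (0,0)–(8,2): clear
  edge (8,2)–(8,22): crosses AB
  edge (8,22)–(0,0): crosses AB
  → BLOCKED

BLOCKED by obstacle 1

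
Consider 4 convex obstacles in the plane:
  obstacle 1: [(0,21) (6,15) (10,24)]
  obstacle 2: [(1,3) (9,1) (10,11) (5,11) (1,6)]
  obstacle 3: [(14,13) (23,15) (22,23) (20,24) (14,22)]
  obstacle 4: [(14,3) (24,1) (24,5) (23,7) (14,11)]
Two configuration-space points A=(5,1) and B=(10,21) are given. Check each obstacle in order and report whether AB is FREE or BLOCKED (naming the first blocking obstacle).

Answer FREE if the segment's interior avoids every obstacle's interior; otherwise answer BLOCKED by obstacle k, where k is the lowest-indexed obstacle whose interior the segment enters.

BLOCKED by obstacle 2

Obstacle 1 [(0,21) (6,15) (10,24)]:
  edge (0,21)–(6,15): clear
  edge (6,15)–(10,24): clear
  edge (10,24)–(0,21): clear
  midpoint (15/2,11) outside
  → clear
Obstacle 2 [(1,3) (9,1) (10,11) (5,11) (1,6)]:
  edge (1,3)–(9,1): crosses AB
  edge (9,1)–(10,11): clear
  edge (10,11)–(5,11): crosses AB
  edge (5,11)–(1,6): clear
  edge (1,6)–(1,3): clear
  → BLOCKED
Obstacle 3 [(14,13) (23,15) (22,23) (20,24) (14,22)]:
  edge (14,13)–(23,15): clear
  edge (23,15)–(22,23): clear
  edge (22,23)–(20,24): clear
  edge (20,24)–(14,22): clear
  edge (14,22)–(14,13): clear
  midpoint (15/2,11) outside
  → clear
Obstacle 4 [(14,3) (24,1) (24,5) (23,7) (14,11)]:
  edge (14,3)–(24,1): clear
  edge (24,1)–(24,5): clear
  edge (24,5)–(23,7): clear
  edge (23,7)–(14,11): clear
  edge (14,11)–(14,3): clear
  midpoint (15/2,11) outside
  → clear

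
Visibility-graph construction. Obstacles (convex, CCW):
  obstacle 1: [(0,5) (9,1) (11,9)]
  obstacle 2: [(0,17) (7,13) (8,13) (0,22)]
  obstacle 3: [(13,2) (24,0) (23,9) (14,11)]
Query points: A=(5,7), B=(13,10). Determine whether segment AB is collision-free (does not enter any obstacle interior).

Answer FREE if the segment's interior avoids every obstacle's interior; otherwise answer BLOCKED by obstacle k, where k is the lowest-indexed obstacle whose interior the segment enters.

Obstacle 1 [(0,5) (9,1) (11,9)]:
  edge (0,5)–(9,1): clear
  edge (9,1)–(11,9): clear
  edge (11,9)–(0,5): clear
  midpoint (9,17/2) outside
  → clear
Obstacle 2 [(0,17) (7,13) (8,13) (0,22)]:
  edge (0,17)–(7,13): clear
  edge (7,13)–(8,13): clear
  edge (8,13)–(0,22): clear
  edge (0,22)–(0,17): clear
  midpoint (9,17/2) outside
  → clear
Obstacle 3 [(13,2) (24,0) (23,9) (14,11)]:
  edge (13,2)–(24,0): clear
  edge (24,0)–(23,9): clear
  edge (23,9)–(14,11): clear
  edge (14,11)–(13,2): clear
  midpoint (9,17/2) outside
  → clear

FREE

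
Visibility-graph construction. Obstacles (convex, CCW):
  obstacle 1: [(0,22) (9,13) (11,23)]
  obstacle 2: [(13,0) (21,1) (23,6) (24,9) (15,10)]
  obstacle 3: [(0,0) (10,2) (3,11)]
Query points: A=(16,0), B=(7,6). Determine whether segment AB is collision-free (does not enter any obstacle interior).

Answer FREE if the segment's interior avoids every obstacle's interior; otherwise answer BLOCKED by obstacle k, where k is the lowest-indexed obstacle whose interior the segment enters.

Obstacle 1 [(0,22) (9,13) (11,23)]:
  edge (0,22)–(9,13): clear
  edge (9,13)–(11,23): clear
  edge (11,23)–(0,22): clear
  midpoint (23/2,3) outside
  → clear
Obstacle 2 [(13,0) (21,1) (23,6) (24,9) (15,10)]:
  edge (13,0)–(21,1): crosses AB
  edge (21,1)–(23,6): clear
  edge (23,6)–(24,9): clear
  edge (24,9)–(15,10): clear
  edge (15,10)–(13,0): crosses AB
  → BLOCKED
Obstacle 3 [(0,0) (10,2) (3,11)]:
  edge (0,0)–(10,2): clear
  edge (10,2)–(3,11): clear
  edge (3,11)–(0,0): clear
  midpoint (23/2,3) outside
  → clear

BLOCKED by obstacle 2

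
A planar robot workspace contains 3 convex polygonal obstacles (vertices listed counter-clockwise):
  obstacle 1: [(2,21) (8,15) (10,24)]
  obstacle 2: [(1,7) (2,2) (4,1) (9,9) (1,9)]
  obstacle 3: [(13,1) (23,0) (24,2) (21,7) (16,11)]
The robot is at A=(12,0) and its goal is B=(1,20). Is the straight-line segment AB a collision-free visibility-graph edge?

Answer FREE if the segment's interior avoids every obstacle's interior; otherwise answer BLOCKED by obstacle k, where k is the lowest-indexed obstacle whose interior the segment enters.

Obstacle 1 [(2,21) (8,15) (10,24)]:
  edge (2,21)–(8,15): clear
  edge (8,15)–(10,24): clear
  edge (10,24)–(2,21): clear
  midpoint (13/2,10) outside
  → clear
Obstacle 2 [(1,7) (2,2) (4,1) (9,9) (1,9)]:
  edge (1,7)–(2,2): clear
  edge (2,2)–(4,1): clear
  edge (4,1)–(9,9): crosses AB
  edge (9,9)–(1,9): crosses AB
  edge (1,9)–(1,7): clear
  → BLOCKED
Obstacle 3 [(13,1) (23,0) (24,2) (21,7) (16,11)]:
  edge (13,1)–(23,0): clear
  edge (23,0)–(24,2): clear
  edge (24,2)–(21,7): clear
  edge (21,7)–(16,11): clear
  edge (16,11)–(13,1): clear
  midpoint (13/2,10) outside
  → clear

BLOCKED by obstacle 2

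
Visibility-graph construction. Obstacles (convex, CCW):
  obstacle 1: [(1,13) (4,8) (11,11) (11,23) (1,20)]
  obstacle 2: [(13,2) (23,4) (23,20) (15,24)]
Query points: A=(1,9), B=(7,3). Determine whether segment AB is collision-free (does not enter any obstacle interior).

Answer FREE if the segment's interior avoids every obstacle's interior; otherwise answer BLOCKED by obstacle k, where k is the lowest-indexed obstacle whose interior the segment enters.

FREE

Obstacle 1 [(1,13) (4,8) (11,11) (11,23) (1,20)]:
  edge (1,13)–(4,8): clear
  edge (4,8)–(11,11): clear
  edge (11,11)–(11,23): clear
  edge (11,23)–(1,20): clear
  edge (1,20)–(1,13): clear
  midpoint (4,6) outside
  → clear
Obstacle 2 [(13,2) (23,4) (23,20) (15,24)]:
  edge (13,2)–(23,4): clear
  edge (23,4)–(23,20): clear
  edge (23,20)–(15,24): clear
  edge (15,24)–(13,2): clear
  midpoint (4,6) outside
  → clear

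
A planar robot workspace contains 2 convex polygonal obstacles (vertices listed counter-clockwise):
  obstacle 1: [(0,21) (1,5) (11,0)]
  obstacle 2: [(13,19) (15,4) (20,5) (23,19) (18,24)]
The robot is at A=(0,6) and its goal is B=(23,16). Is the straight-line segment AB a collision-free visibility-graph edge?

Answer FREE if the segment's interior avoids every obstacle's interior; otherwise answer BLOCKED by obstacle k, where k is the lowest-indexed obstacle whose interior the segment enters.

Obstacle 1 [(0,21) (1,5) (11,0)]:
  edge (0,21)–(1,5): crosses AB
  edge (1,5)–(11,0): clear
  edge (11,0)–(0,21): crosses AB
  → BLOCKED
Obstacle 2 [(13,19) (15,4) (20,5) (23,19) (18,24)]:
  edge (13,19)–(15,4): crosses AB
  edge (15,4)–(20,5): clear
  edge (20,5)–(23,19): crosses AB
  edge (23,19)–(18,24): clear
  edge (18,24)–(13,19): clear
  → BLOCKED

BLOCKED by obstacle 1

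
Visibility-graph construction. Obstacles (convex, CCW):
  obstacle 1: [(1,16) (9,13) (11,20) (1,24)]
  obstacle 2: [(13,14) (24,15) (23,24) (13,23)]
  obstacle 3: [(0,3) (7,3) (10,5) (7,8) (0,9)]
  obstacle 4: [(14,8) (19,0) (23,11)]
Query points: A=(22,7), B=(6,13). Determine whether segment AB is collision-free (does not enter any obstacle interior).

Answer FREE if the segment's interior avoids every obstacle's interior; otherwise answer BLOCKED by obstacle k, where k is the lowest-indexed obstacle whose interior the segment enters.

BLOCKED by obstacle 4

Obstacle 1 [(1,16) (9,13) (11,20) (1,24)]:
  edge (1,16)–(9,13): clear
  edge (9,13)–(11,20): clear
  edge (11,20)–(1,24): clear
  edge (1,24)–(1,16): clear
  midpoint (14,10) outside
  → clear
Obstacle 2 [(13,14) (24,15) (23,24) (13,23)]:
  edge (13,14)–(24,15): clear
  edge (24,15)–(23,24): clear
  edge (23,24)–(13,23): clear
  edge (13,23)–(13,14): clear
  midpoint (14,10) outside
  → clear
Obstacle 3 [(0,3) (7,3) (10,5) (7,8) (0,9)]:
  edge (0,3)–(7,3): clear
  edge (7,3)–(10,5): clear
  edge (10,5)–(7,8): clear
  edge (7,8)–(0,9): clear
  edge (0,9)–(0,3): clear
  midpoint (14,10) outside
  → clear
Obstacle 4 [(14,8) (19,0) (23,11)]:
  edge (14,8)–(19,0): clear
  edge (19,0)–(23,11): crosses AB
  edge (23,11)–(14,8): crosses AB
  → BLOCKED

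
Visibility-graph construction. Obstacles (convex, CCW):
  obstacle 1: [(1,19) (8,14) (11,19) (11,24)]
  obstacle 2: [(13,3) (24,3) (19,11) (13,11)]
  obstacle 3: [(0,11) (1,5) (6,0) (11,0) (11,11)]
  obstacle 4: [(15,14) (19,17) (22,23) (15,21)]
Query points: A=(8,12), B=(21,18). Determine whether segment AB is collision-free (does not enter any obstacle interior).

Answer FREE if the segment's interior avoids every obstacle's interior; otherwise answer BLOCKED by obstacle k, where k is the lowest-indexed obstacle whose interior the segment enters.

BLOCKED by obstacle 4

Obstacle 1 [(1,19) (8,14) (11,19) (11,24)]:
  edge (1,19)–(8,14): clear
  edge (8,14)–(11,19): clear
  edge (11,19)–(11,24): clear
  edge (11,24)–(1,19): clear
  midpoint (29/2,15) outside
  → clear
Obstacle 2 [(13,3) (24,3) (19,11) (13,11)]:
  edge (13,3)–(24,3): clear
  edge (24,3)–(19,11): clear
  edge (19,11)–(13,11): clear
  edge (13,11)–(13,3): clear
  midpoint (29/2,15) outside
  → clear
Obstacle 3 [(0,11) (1,5) (6,0) (11,0) (11,11)]:
  edge (0,11)–(1,5): clear
  edge (1,5)–(6,0): clear
  edge (6,0)–(11,0): clear
  edge (11,0)–(11,11): clear
  edge (11,11)–(0,11): clear
  midpoint (29/2,15) outside
  → clear
Obstacle 4 [(15,14) (19,17) (22,23) (15,21)]:
  edge (15,14)–(19,17): clear
  edge (19,17)–(22,23): crosses AB
  edge (22,23)–(15,21): clear
  edge (15,21)–(15,14): crosses AB
  → BLOCKED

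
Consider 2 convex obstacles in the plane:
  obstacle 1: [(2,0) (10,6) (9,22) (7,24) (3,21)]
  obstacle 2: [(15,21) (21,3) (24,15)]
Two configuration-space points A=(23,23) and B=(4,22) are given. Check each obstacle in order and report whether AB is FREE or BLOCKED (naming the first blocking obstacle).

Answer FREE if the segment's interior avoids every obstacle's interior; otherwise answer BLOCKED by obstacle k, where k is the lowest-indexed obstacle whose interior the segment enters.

BLOCKED by obstacle 1

Obstacle 1 [(2,0) (10,6) (9,22) (7,24) (3,21)]:
  edge (2,0)–(10,6): clear
  edge (10,6)–(9,22): clear
  edge (9,22)–(7,24): crosses AB
  edge (7,24)–(3,21): crosses AB
  edge (3,21)–(2,0): clear
  → BLOCKED
Obstacle 2 [(15,21) (21,3) (24,15)]:
  edge (15,21)–(21,3): clear
  edge (21,3)–(24,15): clear
  edge (24,15)–(15,21): clear
  midpoint (27/2,45/2) outside
  → clear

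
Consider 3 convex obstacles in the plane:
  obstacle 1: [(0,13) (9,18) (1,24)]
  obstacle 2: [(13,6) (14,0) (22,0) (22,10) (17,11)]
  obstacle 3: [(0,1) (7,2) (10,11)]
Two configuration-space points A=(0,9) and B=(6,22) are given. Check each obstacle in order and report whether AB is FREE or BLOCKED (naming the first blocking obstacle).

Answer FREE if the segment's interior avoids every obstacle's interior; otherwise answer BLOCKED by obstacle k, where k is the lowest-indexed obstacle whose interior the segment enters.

Obstacle 1 [(0,13) (9,18) (1,24)]:
  edge (0,13)–(9,18): crosses AB
  edge (9,18)–(1,24): crosses AB
  edge (1,24)–(0,13): clear
  → BLOCKED
Obstacle 2 [(13,6) (14,0) (22,0) (22,10) (17,11)]:
  edge (13,6)–(14,0): clear
  edge (14,0)–(22,0): clear
  edge (22,0)–(22,10): clear
  edge (22,10)–(17,11): clear
  edge (17,11)–(13,6): clear
  midpoint (3,31/2) outside
  → clear
Obstacle 3 [(0,1) (7,2) (10,11)]:
  edge (0,1)–(7,2): clear
  edge (7,2)–(10,11): clear
  edge (10,11)–(0,1): clear
  midpoint (3,31/2) outside
  → clear

BLOCKED by obstacle 1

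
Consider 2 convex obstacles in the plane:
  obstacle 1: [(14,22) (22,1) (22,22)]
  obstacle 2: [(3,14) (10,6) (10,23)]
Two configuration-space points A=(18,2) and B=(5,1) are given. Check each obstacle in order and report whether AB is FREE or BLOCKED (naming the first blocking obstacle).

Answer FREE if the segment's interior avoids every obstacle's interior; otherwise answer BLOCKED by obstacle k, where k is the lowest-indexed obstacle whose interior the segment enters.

FREE

Obstacle 1 [(14,22) (22,1) (22,22)]:
  edge (14,22)–(22,1): clear
  edge (22,1)–(22,22): clear
  edge (22,22)–(14,22): clear
  midpoint (23/2,3/2) outside
  → clear
Obstacle 2 [(3,14) (10,6) (10,23)]:
  edge (3,14)–(10,6): clear
  edge (10,6)–(10,23): clear
  edge (10,23)–(3,14): clear
  midpoint (23/2,3/2) outside
  → clear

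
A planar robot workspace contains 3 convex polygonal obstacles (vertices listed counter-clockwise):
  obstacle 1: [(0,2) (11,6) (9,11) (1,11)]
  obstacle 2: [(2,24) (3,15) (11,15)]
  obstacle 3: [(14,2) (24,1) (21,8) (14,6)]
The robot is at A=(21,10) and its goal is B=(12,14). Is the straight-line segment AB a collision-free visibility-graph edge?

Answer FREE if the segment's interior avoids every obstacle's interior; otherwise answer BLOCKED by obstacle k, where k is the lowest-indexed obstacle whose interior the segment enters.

FREE

Obstacle 1 [(0,2) (11,6) (9,11) (1,11)]:
  edge (0,2)–(11,6): clear
  edge (11,6)–(9,11): clear
  edge (9,11)–(1,11): clear
  edge (1,11)–(0,2): clear
  midpoint (33/2,12) outside
  → clear
Obstacle 2 [(2,24) (3,15) (11,15)]:
  edge (2,24)–(3,15): clear
  edge (3,15)–(11,15): clear
  edge (11,15)–(2,24): clear
  midpoint (33/2,12) outside
  → clear
Obstacle 3 [(14,2) (24,1) (21,8) (14,6)]:
  edge (14,2)–(24,1): clear
  edge (24,1)–(21,8): clear
  edge (21,8)–(14,6): clear
  edge (14,6)–(14,2): clear
  midpoint (33/2,12) outside
  → clear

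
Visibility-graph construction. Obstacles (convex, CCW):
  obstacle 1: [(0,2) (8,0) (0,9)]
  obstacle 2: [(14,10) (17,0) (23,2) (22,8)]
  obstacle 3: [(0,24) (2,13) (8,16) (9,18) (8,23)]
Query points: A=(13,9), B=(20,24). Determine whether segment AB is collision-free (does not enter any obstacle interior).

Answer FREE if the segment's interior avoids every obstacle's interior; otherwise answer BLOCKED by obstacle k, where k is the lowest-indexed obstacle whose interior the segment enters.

Obstacle 1 [(0,2) (8,0) (0,9)]:
  edge (0,2)–(8,0): clear
  edge (8,0)–(0,9): clear
  edge (0,9)–(0,2): clear
  midpoint (33/2,33/2) outside
  → clear
Obstacle 2 [(14,10) (17,0) (23,2) (22,8)]:
  edge (14,10)–(17,0): clear
  edge (17,0)–(23,2): clear
  edge (23,2)–(22,8): clear
  edge (22,8)–(14,10): clear
  midpoint (33/2,33/2) outside
  → clear
Obstacle 3 [(0,24) (2,13) (8,16) (9,18) (8,23)]:
  edge (0,24)–(2,13): clear
  edge (2,13)–(8,16): clear
  edge (8,16)–(9,18): clear
  edge (9,18)–(8,23): clear
  edge (8,23)–(0,24): clear
  midpoint (33/2,33/2) outside
  → clear

FREE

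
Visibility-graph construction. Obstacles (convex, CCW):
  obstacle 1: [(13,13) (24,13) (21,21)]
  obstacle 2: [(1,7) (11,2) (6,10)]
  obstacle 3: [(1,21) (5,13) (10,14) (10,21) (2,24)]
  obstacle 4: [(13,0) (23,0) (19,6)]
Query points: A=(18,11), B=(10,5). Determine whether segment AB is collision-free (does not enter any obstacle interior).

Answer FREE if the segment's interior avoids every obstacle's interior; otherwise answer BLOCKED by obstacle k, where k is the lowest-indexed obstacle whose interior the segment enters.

Obstacle 1 [(13,13) (24,13) (21,21)]:
  edge (13,13)–(24,13): clear
  edge (24,13)–(21,21): clear
  edge (21,21)–(13,13): clear
  midpoint (14,8) outside
  → clear
Obstacle 2 [(1,7) (11,2) (6,10)]:
  edge (1,7)–(11,2): clear
  edge (11,2)–(6,10): clear
  edge (6,10)–(1,7): clear
  midpoint (14,8) outside
  → clear
Obstacle 3 [(1,21) (5,13) (10,14) (10,21) (2,24)]:
  edge (1,21)–(5,13): clear
  edge (5,13)–(10,14): clear
  edge (10,14)–(10,21): clear
  edge (10,21)–(2,24): clear
  edge (2,24)–(1,21): clear
  midpoint (14,8) outside
  → clear
Obstacle 4 [(13,0) (23,0) (19,6)]:
  edge (13,0)–(23,0): clear
  edge (23,0)–(19,6): clear
  edge (19,6)–(13,0): clear
  midpoint (14,8) outside
  → clear

FREE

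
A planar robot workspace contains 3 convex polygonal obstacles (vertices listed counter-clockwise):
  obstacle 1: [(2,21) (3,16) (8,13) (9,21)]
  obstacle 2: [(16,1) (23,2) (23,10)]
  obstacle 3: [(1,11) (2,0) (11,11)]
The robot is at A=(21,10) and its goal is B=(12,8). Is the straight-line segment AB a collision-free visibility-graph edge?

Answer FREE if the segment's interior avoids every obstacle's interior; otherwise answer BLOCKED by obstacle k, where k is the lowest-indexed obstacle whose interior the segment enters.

Obstacle 1 [(2,21) (3,16) (8,13) (9,21)]:
  edge (2,21)–(3,16): clear
  edge (3,16)–(8,13): clear
  edge (8,13)–(9,21): clear
  edge (9,21)–(2,21): clear
  midpoint (33/2,9) outside
  → clear
Obstacle 2 [(16,1) (23,2) (23,10)]:
  edge (16,1)–(23,2): clear
  edge (23,2)–(23,10): clear
  edge (23,10)–(16,1): clear
  midpoint (33/2,9) outside
  → clear
Obstacle 3 [(1,11) (2,0) (11,11)]:
  edge (1,11)–(2,0): clear
  edge (2,0)–(11,11): clear
  edge (11,11)–(1,11): clear
  midpoint (33/2,9) outside
  → clear

FREE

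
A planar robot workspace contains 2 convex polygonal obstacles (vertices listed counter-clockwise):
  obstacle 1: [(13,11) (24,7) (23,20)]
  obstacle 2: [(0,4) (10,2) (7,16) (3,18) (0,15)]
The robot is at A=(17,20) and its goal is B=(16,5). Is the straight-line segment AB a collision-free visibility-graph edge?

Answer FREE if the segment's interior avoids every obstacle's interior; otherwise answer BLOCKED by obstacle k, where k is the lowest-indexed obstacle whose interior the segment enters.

Obstacle 1 [(13,11) (24,7) (23,20)]:
  edge (13,11)–(24,7): crosses AB
  edge (24,7)–(23,20): clear
  edge (23,20)–(13,11): crosses AB
  → BLOCKED
Obstacle 2 [(0,4) (10,2) (7,16) (3,18) (0,15)]:
  edge (0,4)–(10,2): clear
  edge (10,2)–(7,16): clear
  edge (7,16)–(3,18): clear
  edge (3,18)–(0,15): clear
  edge (0,15)–(0,4): clear
  midpoint (33/2,25/2) outside
  → clear

BLOCKED by obstacle 1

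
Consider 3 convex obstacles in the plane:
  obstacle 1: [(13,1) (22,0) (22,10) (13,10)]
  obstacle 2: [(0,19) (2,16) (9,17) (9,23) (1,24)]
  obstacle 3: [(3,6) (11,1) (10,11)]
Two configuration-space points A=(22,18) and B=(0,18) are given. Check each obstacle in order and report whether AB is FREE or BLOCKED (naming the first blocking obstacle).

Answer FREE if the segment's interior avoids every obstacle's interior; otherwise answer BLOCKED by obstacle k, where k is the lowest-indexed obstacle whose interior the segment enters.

BLOCKED by obstacle 2

Obstacle 1 [(13,1) (22,0) (22,10) (13,10)]:
  edge (13,1)–(22,0): clear
  edge (22,0)–(22,10): clear
  edge (22,10)–(13,10): clear
  edge (13,10)–(13,1): clear
  midpoint (11,18) outside
  → clear
Obstacle 2 [(0,19) (2,16) (9,17) (9,23) (1,24)]:
  edge (0,19)–(2,16): crosses AB
  edge (2,16)–(9,17): clear
  edge (9,17)–(9,23): crosses AB
  edge (9,23)–(1,24): clear
  edge (1,24)–(0,19): clear
  → BLOCKED
Obstacle 3 [(3,6) (11,1) (10,11)]:
  edge (3,6)–(11,1): clear
  edge (11,1)–(10,11): clear
  edge (10,11)–(3,6): clear
  midpoint (11,18) outside
  → clear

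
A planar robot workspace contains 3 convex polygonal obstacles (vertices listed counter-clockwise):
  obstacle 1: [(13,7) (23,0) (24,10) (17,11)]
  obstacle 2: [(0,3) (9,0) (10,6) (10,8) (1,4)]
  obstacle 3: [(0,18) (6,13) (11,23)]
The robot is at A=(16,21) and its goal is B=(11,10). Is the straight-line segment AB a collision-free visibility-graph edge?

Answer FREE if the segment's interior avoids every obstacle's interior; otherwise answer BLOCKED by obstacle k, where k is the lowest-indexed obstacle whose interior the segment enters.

FREE

Obstacle 1 [(13,7) (23,0) (24,10) (17,11)]:
  edge (13,7)–(23,0): clear
  edge (23,0)–(24,10): clear
  edge (24,10)–(17,11): clear
  edge (17,11)–(13,7): clear
  midpoint (27/2,31/2) outside
  → clear
Obstacle 2 [(0,3) (9,0) (10,6) (10,8) (1,4)]:
  edge (0,3)–(9,0): clear
  edge (9,0)–(10,6): clear
  edge (10,6)–(10,8): clear
  edge (10,8)–(1,4): clear
  edge (1,4)–(0,3): clear
  midpoint (27/2,31/2) outside
  → clear
Obstacle 3 [(0,18) (6,13) (11,23)]:
  edge (0,18)–(6,13): clear
  edge (6,13)–(11,23): clear
  edge (11,23)–(0,18): clear
  midpoint (27/2,31/2) outside
  → clear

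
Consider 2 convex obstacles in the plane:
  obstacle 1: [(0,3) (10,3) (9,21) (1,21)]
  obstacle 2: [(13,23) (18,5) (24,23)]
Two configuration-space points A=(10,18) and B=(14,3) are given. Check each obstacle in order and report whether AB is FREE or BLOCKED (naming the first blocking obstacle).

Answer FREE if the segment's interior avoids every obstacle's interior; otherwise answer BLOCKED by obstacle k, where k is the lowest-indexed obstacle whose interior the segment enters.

Obstacle 1 [(0,3) (10,3) (9,21) (1,21)]:
  edge (0,3)–(10,3): clear
  edge (10,3)–(9,21): clear
  edge (9,21)–(1,21): clear
  edge (1,21)–(0,3): clear
  midpoint (12,21/2) outside
  → clear
Obstacle 2 [(13,23) (18,5) (24,23)]:
  edge (13,23)–(18,5): clear
  edge (18,5)–(24,23): clear
  edge (24,23)–(13,23): clear
  midpoint (12,21/2) outside
  → clear

FREE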